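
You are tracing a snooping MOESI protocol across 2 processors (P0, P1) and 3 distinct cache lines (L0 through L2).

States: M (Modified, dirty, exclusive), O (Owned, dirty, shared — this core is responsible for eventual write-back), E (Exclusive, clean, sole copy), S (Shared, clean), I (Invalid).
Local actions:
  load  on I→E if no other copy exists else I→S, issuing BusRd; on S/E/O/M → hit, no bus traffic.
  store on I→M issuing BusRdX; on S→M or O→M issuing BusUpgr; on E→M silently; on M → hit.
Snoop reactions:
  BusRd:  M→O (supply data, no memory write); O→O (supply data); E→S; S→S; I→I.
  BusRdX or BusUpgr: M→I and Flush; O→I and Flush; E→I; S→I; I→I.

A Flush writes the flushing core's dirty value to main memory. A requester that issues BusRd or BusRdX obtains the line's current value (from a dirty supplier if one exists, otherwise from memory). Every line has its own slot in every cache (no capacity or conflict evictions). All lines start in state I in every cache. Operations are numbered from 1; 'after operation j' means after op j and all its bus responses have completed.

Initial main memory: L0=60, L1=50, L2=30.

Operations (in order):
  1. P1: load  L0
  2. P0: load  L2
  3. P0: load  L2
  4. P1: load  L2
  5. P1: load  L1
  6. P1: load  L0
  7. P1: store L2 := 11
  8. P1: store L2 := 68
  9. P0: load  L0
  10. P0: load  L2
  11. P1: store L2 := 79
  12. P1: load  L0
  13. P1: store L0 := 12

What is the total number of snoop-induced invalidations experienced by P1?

step 1: P1: load  L0  ⟶  IE  (L0)  txn=BusRd  M[L0]=60
step 2: P0: load  L2  ⟶  EI  (L2)  txn=BusRd  M[L2]=30
step 3: P0: load  L2  ⟶  EI  (L2)  txn=∅  M[L2]=30
step 4: P1: load  L2  ⟶  SS  (L2)  txn=BusRd  M[L2]=30
step 5: P1: load  L1  ⟶  IE  (L1)  txn=BusRd  M[L1]=50
step 6: P1: load  L0  ⟶  IE  (L0)  txn=∅  M[L0]=60
step 7: P1: store L2 := 11  ⟶  IM  (L2)  txn=BusUpgr  M[L2]=30
step 8: P1: store L2 := 68  ⟶  IM  (L2)  txn=∅  M[L2]=30
step 9: P0: load  L0  ⟶  SS  (L0)  txn=BusRd  M[L0]=60
step 10: P0: load  L2  ⟶  SO  (L2)  txn=BusRd  M[L2]=30
step 11: P1: store L2 := 79  ⟶  IM  (L2)  txn=BusUpgr  M[L2]=30
step 12: P1: load  L0  ⟶  SS  (L0)  txn=∅  M[L0]=60
step 13: P1: store L0 := 12  ⟶  IM  (L0)  txn=BusUpgr  M[L0]=60

invalidations = 0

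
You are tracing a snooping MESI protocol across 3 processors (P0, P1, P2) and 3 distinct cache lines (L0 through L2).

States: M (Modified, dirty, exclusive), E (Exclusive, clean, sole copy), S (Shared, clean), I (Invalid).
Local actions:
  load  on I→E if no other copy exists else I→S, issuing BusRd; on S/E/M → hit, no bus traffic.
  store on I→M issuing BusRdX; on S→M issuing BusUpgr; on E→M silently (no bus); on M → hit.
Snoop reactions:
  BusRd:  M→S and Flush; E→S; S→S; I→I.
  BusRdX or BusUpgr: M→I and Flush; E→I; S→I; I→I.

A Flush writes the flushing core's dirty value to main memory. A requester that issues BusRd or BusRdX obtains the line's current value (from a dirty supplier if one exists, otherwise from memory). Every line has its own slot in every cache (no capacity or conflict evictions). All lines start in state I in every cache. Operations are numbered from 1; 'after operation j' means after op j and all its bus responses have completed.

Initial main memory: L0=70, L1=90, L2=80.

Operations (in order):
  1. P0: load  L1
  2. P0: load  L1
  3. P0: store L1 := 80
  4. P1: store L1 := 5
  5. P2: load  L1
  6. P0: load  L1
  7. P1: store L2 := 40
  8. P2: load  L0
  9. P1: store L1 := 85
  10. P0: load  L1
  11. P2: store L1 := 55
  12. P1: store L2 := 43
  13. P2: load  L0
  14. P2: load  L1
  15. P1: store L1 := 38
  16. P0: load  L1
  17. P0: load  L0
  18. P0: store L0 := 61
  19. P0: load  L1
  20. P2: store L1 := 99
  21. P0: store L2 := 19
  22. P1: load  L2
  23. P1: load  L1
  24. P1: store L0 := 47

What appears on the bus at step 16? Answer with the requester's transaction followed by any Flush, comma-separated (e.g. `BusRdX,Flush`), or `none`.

1. P0: load  L1  bus=[BusRd]  L1: P0=E P1=I P2=I  mem[L1]=90
2. P0: load  L1  bus=[-]  L1: P0=E P1=I P2=I  mem[L1]=90
3. P0: store L1 := 80  bus=[-]  L1: P0=M P1=I P2=I  mem[L1]=90
4. P1: store L1 := 5  bus=[BusRdX,Flush]  L1: P0=I P1=M P2=I  mem[L1]=80
5. P2: load  L1  bus=[BusRd,Flush]  L1: P0=I P1=S P2=S  mem[L1]=5
6. P0: load  L1  bus=[BusRd]  L1: P0=S P1=S P2=S  mem[L1]=5
7. P1: store L2 := 40  bus=[BusRdX]  L2: P0=I P1=M P2=I  mem[L2]=80
8. P2: load  L0  bus=[BusRd]  L0: P0=I P1=I P2=E  mem[L0]=70
9. P1: store L1 := 85  bus=[BusUpgr]  L1: P0=I P1=M P2=I  mem[L1]=5
10. P0: load  L1  bus=[BusRd,Flush]  L1: P0=S P1=S P2=I  mem[L1]=85
11. P2: store L1 := 55  bus=[BusRdX]  L1: P0=I P1=I P2=M  mem[L1]=85
12. P1: store L2 := 43  bus=[-]  L2: P0=I P1=M P2=I  mem[L2]=80
13. P2: load  L0  bus=[-]  L0: P0=I P1=I P2=E  mem[L0]=70
14. P2: load  L1  bus=[-]  L1: P0=I P1=I P2=M  mem[L1]=85
15. P1: store L1 := 38  bus=[BusRdX,Flush]  L1: P0=I P1=M P2=I  mem[L1]=55
16. P0: load  L1  bus=[BusRd,Flush]  L1: P0=S P1=S P2=I  mem[L1]=38
17. P0: load  L0  bus=[BusRd]  L0: P0=S P1=I P2=S  mem[L0]=70
18. P0: store L0 := 61  bus=[BusUpgr]  L0: P0=M P1=I P2=I  mem[L0]=70
19. P0: load  L1  bus=[-]  L1: P0=S P1=S P2=I  mem[L1]=38
20. P2: store L1 := 99  bus=[BusRdX]  L1: P0=I P1=I P2=M  mem[L1]=38
21. P0: store L2 := 19  bus=[BusRdX,Flush]  L2: P0=M P1=I P2=I  mem[L2]=43
22. P1: load  L2  bus=[BusRd,Flush]  L2: P0=S P1=S P2=I  mem[L2]=19
23. P1: load  L1  bus=[BusRd,Flush]  L1: P0=I P1=S P2=S  mem[L1]=99
24. P1: store L0 := 47  bus=[BusRdX,Flush]  L0: P0=I P1=M P2=I  mem[L0]=61

bus = BusRd,Flush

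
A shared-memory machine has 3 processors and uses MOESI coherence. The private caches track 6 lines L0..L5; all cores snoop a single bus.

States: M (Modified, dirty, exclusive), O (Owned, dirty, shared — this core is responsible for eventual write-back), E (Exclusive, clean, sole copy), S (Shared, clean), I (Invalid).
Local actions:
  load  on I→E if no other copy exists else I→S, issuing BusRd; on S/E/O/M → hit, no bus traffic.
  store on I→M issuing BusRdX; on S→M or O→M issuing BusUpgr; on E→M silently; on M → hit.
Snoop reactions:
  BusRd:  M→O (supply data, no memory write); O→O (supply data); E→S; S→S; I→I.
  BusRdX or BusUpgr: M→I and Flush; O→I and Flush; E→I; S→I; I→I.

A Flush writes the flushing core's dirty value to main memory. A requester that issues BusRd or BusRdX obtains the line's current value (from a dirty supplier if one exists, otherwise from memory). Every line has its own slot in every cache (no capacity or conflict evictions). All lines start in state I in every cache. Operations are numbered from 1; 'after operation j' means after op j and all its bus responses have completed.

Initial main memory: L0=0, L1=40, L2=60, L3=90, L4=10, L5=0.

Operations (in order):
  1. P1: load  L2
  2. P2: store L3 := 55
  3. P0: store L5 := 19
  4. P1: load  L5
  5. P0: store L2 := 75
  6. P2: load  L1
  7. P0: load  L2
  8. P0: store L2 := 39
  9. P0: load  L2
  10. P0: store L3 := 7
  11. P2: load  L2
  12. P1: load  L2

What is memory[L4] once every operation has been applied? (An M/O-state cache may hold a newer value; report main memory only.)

memory[L4] = 10

  op1 P1: load  L2 → I/E/I on L2; bus BusRd; mem=60
  op2 P2: store L3 := 55 → I/I/M on L3; bus BusRdX; mem=90
  op3 P0: store L5 := 19 → M/I/I on L5; bus BusRdX; mem=0
  op4 P1: load  L5 → O/S/I on L5; bus BusRd; mem=0
  op5 P0: store L2 := 75 → M/I/I on L2; bus BusRdX; mem=60
  op6 P2: load  L1 → I/I/E on L1; bus BusRd; mem=40
  op7 P0: load  L2 → M/I/I on L2; bus (none); mem=60
  op8 P0: store L2 := 39 → M/I/I on L2; bus (none); mem=60
  op9 P0: load  L2 → M/I/I on L2; bus (none); mem=60
  op10 P0: store L3 := 7 → M/I/I on L3; bus BusRdX Flush; mem=55
  op11 P2: load  L2 → O/I/S on L2; bus BusRd; mem=60
  op12 P1: load  L2 → O/S/S on L2; bus BusRd; mem=60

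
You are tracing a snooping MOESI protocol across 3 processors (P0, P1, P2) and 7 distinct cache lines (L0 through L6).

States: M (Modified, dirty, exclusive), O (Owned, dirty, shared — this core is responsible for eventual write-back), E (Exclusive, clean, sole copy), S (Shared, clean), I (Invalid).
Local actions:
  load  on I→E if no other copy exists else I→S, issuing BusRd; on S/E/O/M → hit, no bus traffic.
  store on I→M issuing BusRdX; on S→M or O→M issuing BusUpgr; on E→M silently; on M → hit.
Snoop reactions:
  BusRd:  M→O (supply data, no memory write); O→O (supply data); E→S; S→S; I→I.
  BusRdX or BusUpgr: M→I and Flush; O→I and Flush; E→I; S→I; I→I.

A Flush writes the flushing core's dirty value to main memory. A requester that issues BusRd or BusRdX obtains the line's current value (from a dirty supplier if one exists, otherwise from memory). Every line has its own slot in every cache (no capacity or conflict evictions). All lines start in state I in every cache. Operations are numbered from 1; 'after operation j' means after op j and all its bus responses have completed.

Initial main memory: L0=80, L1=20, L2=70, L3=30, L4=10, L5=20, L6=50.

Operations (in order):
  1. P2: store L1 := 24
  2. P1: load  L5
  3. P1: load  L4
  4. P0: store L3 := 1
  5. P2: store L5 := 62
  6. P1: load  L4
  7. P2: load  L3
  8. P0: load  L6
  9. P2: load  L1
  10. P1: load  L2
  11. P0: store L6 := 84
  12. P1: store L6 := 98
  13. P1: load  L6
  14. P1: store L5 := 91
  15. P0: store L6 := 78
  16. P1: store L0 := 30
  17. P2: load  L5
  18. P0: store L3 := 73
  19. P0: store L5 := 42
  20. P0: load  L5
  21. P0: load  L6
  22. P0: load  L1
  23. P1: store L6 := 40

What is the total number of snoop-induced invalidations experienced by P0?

invalidations = 2

step 1: P2: store L1 := 24  ⟶  IIM  (L1)  txn=BusRdX  M[L1]=20
step 2: P1: load  L5  ⟶  IEI  (L5)  txn=BusRd  M[L5]=20
step 3: P1: load  L4  ⟶  IEI  (L4)  txn=BusRd  M[L4]=10
step 4: P0: store L3 := 1  ⟶  MII  (L3)  txn=BusRdX  M[L3]=30
step 5: P2: store L5 := 62  ⟶  IIM  (L5)  txn=BusRdX  M[L5]=20
step 6: P1: load  L4  ⟶  IEI  (L4)  txn=∅  M[L4]=10
step 7: P2: load  L3  ⟶  OIS  (L3)  txn=BusRd  M[L3]=30
step 8: P0: load  L6  ⟶  EII  (L6)  txn=BusRd  M[L6]=50
step 9: P2: load  L1  ⟶  IIM  (L1)  txn=∅  M[L1]=20
step 10: P1: load  L2  ⟶  IEI  (L2)  txn=BusRd  M[L2]=70
step 11: P0: store L6 := 84  ⟶  MII  (L6)  txn=∅  M[L6]=50
step 12: P1: store L6 := 98  ⟶  IMI  (L6)  txn=BusRdX+Flush  M[L6]=84
step 13: P1: load  L6  ⟶  IMI  (L6)  txn=∅  M[L6]=84
step 14: P1: store L5 := 91  ⟶  IMI  (L5)  txn=BusRdX+Flush  M[L5]=62
step 15: P0: store L6 := 78  ⟶  MII  (L6)  txn=BusRdX+Flush  M[L6]=98
step 16: P1: store L0 := 30  ⟶  IMI  (L0)  txn=BusRdX  M[L0]=80
step 17: P2: load  L5  ⟶  IOS  (L5)  txn=BusRd  M[L5]=62
step 18: P0: store L3 := 73  ⟶  MII  (L3)  txn=BusUpgr  M[L3]=30
step 19: P0: store L5 := 42  ⟶  MII  (L5)  txn=BusRdX+Flush  M[L5]=91
step 20: P0: load  L5  ⟶  MII  (L5)  txn=∅  M[L5]=91
step 21: P0: load  L6  ⟶  MII  (L6)  txn=∅  M[L6]=98
step 22: P0: load  L1  ⟶  SIO  (L1)  txn=BusRd  M[L1]=20
step 23: P1: store L6 := 40  ⟶  IMI  (L6)  txn=BusRdX+Flush  M[L6]=78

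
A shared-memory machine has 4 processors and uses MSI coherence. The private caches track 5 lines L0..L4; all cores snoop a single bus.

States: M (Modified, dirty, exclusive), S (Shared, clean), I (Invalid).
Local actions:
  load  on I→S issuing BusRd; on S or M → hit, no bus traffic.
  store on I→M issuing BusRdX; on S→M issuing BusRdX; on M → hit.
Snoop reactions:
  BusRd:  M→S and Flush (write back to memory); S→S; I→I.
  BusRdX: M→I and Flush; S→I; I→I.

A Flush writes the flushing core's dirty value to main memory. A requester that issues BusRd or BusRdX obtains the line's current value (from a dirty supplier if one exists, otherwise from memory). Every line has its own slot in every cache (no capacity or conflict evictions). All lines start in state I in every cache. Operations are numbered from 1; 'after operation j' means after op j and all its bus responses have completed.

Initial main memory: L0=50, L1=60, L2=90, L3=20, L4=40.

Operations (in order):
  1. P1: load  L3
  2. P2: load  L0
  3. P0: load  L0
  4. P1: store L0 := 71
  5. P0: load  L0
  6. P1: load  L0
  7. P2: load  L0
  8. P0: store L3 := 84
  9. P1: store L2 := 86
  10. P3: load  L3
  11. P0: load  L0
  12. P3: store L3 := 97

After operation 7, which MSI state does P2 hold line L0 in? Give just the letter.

state = S

step 1: P1: load  L3  ⟶  ISII  (L3)  txn=BusRd  M[L3]=20
step 2: P2: load  L0  ⟶  IISI  (L0)  txn=BusRd  M[L0]=50
step 3: P0: load  L0  ⟶  SISI  (L0)  txn=BusRd  M[L0]=50
step 4: P1: store L0 := 71  ⟶  IMII  (L0)  txn=BusRdX  M[L0]=50
step 5: P0: load  L0  ⟶  SSII  (L0)  txn=BusRd+Flush  M[L0]=71
step 6: P1: load  L0  ⟶  SSII  (L0)  txn=∅  M[L0]=71
step 7: P2: load  L0  ⟶  SSSI  (L0)  txn=BusRd  M[L0]=71
step 8: P0: store L3 := 84  ⟶  MIII  (L3)  txn=BusRdX  M[L3]=20
step 9: P1: store L2 := 86  ⟶  IMII  (L2)  txn=BusRdX  M[L2]=90
step 10: P3: load  L3  ⟶  SIIS  (L3)  txn=BusRd+Flush  M[L3]=84
step 11: P0: load  L0  ⟶  SSSI  (L0)  txn=∅  M[L0]=71
step 12: P3: store L3 := 97  ⟶  IIIM  (L3)  txn=BusRdX  M[L3]=84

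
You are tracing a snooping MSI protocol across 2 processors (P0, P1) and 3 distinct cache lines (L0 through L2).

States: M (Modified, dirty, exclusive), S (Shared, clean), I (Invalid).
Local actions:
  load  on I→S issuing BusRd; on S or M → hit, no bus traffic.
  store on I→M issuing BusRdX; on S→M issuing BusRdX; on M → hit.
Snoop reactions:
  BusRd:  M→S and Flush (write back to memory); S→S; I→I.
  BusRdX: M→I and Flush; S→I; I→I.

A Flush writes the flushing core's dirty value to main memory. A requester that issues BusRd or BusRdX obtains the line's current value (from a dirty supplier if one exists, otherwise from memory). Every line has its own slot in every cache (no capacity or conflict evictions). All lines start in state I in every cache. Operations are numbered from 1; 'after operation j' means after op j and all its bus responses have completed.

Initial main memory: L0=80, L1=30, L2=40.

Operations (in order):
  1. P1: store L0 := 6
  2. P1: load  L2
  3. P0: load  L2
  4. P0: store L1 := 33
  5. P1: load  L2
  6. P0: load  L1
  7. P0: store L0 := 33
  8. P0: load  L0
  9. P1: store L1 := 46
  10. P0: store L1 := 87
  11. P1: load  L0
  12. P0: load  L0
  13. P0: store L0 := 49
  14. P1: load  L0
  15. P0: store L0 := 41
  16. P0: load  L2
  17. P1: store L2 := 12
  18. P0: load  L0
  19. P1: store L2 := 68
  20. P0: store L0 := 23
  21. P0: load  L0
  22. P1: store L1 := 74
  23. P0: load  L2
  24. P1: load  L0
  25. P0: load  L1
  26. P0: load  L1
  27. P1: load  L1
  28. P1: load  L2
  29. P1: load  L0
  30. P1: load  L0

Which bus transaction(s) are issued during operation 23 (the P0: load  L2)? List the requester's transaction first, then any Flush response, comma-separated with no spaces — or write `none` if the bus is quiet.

1. P1: store L0 := 6  bus=[BusRdX]  L0: P0=I P1=M  mem[L0]=80
2. P1: load  L2  bus=[BusRd]  L2: P0=I P1=S  mem[L2]=40
3. P0: load  L2  bus=[BusRd]  L2: P0=S P1=S  mem[L2]=40
4. P0: store L1 := 33  bus=[BusRdX]  L1: P0=M P1=I  mem[L1]=30
5. P1: load  L2  bus=[-]  L2: P0=S P1=S  mem[L2]=40
6. P0: load  L1  bus=[-]  L1: P0=M P1=I  mem[L1]=30
7. P0: store L0 := 33  bus=[BusRdX,Flush]  L0: P0=M P1=I  mem[L0]=6
8. P0: load  L0  bus=[-]  L0: P0=M P1=I  mem[L0]=6
9. P1: store L1 := 46  bus=[BusRdX,Flush]  L1: P0=I P1=M  mem[L1]=33
10. P0: store L1 := 87  bus=[BusRdX,Flush]  L1: P0=M P1=I  mem[L1]=46
11. P1: load  L0  bus=[BusRd,Flush]  L0: P0=S P1=S  mem[L0]=33
12. P0: load  L0  bus=[-]  L0: P0=S P1=S  mem[L0]=33
13. P0: store L0 := 49  bus=[BusRdX]  L0: P0=M P1=I  mem[L0]=33
14. P1: load  L0  bus=[BusRd,Flush]  L0: P0=S P1=S  mem[L0]=49
15. P0: store L0 := 41  bus=[BusRdX]  L0: P0=M P1=I  mem[L0]=49
16. P0: load  L2  bus=[-]  L2: P0=S P1=S  mem[L2]=40
17. P1: store L2 := 12  bus=[BusRdX]  L2: P0=I P1=M  mem[L2]=40
18. P0: load  L0  bus=[-]  L0: P0=M P1=I  mem[L0]=49
19. P1: store L2 := 68  bus=[-]  L2: P0=I P1=M  mem[L2]=40
20. P0: store L0 := 23  bus=[-]  L0: P0=M P1=I  mem[L0]=49
21. P0: load  L0  bus=[-]  L0: P0=M P1=I  mem[L0]=49
22. P1: store L1 := 74  bus=[BusRdX,Flush]  L1: P0=I P1=M  mem[L1]=87
23. P0: load  L2  bus=[BusRd,Flush]  L2: P0=S P1=S  mem[L2]=68
24. P1: load  L0  bus=[BusRd,Flush]  L0: P0=S P1=S  mem[L0]=23
25. P0: load  L1  bus=[BusRd,Flush]  L1: P0=S P1=S  mem[L1]=74
26. P0: load  L1  bus=[-]  L1: P0=S P1=S  mem[L1]=74
27. P1: load  L1  bus=[-]  L1: P0=S P1=S  mem[L1]=74
28. P1: load  L2  bus=[-]  L2: P0=S P1=S  mem[L2]=68
29. P1: load  L0  bus=[-]  L0: P0=S P1=S  mem[L0]=23
30. P1: load  L0  bus=[-]  L0: P0=S P1=S  mem[L0]=23

bus = BusRd,Flush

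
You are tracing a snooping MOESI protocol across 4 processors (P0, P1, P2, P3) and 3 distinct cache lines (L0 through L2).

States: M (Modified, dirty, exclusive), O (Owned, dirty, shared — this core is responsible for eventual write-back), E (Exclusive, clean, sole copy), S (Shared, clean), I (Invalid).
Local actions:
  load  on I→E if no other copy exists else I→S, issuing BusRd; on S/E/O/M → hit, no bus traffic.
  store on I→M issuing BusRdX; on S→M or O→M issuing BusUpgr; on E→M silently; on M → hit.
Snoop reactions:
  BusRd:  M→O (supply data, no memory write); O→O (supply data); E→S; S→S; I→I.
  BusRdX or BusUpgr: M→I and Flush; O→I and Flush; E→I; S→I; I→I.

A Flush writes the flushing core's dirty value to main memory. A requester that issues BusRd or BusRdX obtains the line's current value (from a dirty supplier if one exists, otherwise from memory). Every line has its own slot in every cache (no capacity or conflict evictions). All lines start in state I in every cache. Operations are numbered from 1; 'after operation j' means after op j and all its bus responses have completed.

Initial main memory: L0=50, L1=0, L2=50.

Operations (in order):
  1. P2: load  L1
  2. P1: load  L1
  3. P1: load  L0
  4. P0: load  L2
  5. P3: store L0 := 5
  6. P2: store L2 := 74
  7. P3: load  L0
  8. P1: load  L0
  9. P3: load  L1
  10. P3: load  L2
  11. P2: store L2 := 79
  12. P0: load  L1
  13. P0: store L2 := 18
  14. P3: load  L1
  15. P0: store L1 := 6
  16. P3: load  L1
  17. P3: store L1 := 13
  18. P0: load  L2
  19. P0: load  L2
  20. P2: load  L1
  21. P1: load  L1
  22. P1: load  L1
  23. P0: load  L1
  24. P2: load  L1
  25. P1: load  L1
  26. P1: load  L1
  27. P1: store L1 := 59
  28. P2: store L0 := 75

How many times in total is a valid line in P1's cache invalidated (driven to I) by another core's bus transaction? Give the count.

invalidations = 3

step 1: P2: load  L1  ⟶  IIEI  (L1)  txn=BusRd  M[L1]=0
step 2: P1: load  L1  ⟶  ISSI  (L1)  txn=BusRd  M[L1]=0
step 3: P1: load  L0  ⟶  IEII  (L0)  txn=BusRd  M[L0]=50
step 4: P0: load  L2  ⟶  EIII  (L2)  txn=BusRd  M[L2]=50
step 5: P3: store L0 := 5  ⟶  IIIM  (L0)  txn=BusRdX  M[L0]=50
step 6: P2: store L2 := 74  ⟶  IIMI  (L2)  txn=BusRdX  M[L2]=50
step 7: P3: load  L0  ⟶  IIIM  (L0)  txn=∅  M[L0]=50
step 8: P1: load  L0  ⟶  ISIO  (L0)  txn=BusRd  M[L0]=50
step 9: P3: load  L1  ⟶  ISSS  (L1)  txn=BusRd  M[L1]=0
step 10: P3: load  L2  ⟶  IIOS  (L2)  txn=BusRd  M[L2]=50
step 11: P2: store L2 := 79  ⟶  IIMI  (L2)  txn=BusUpgr  M[L2]=50
step 12: P0: load  L1  ⟶  SSSS  (L1)  txn=BusRd  M[L1]=0
step 13: P0: store L2 := 18  ⟶  MIII  (L2)  txn=BusRdX+Flush  M[L2]=79
step 14: P3: load  L1  ⟶  SSSS  (L1)  txn=∅  M[L1]=0
step 15: P0: store L1 := 6  ⟶  MIII  (L1)  txn=BusUpgr  M[L1]=0
step 16: P3: load  L1  ⟶  OIIS  (L1)  txn=BusRd  M[L1]=0
step 17: P3: store L1 := 13  ⟶  IIIM  (L1)  txn=BusUpgr+Flush  M[L1]=6
step 18: P0: load  L2  ⟶  MIII  (L2)  txn=∅  M[L2]=79
step 19: P0: load  L2  ⟶  MIII  (L2)  txn=∅  M[L2]=79
step 20: P2: load  L1  ⟶  IISO  (L1)  txn=BusRd  M[L1]=6
step 21: P1: load  L1  ⟶  ISSO  (L1)  txn=BusRd  M[L1]=6
step 22: P1: load  L1  ⟶  ISSO  (L1)  txn=∅  M[L1]=6
step 23: P0: load  L1  ⟶  SSSO  (L1)  txn=BusRd  M[L1]=6
step 24: P2: load  L1  ⟶  SSSO  (L1)  txn=∅  M[L1]=6
step 25: P1: load  L1  ⟶  SSSO  (L1)  txn=∅  M[L1]=6
step 26: P1: load  L1  ⟶  SSSO  (L1)  txn=∅  M[L1]=6
step 27: P1: store L1 := 59  ⟶  IMII  (L1)  txn=BusUpgr+Flush  M[L1]=13
step 28: P2: store L0 := 75  ⟶  IIMI  (L0)  txn=BusRdX+Flush  M[L0]=5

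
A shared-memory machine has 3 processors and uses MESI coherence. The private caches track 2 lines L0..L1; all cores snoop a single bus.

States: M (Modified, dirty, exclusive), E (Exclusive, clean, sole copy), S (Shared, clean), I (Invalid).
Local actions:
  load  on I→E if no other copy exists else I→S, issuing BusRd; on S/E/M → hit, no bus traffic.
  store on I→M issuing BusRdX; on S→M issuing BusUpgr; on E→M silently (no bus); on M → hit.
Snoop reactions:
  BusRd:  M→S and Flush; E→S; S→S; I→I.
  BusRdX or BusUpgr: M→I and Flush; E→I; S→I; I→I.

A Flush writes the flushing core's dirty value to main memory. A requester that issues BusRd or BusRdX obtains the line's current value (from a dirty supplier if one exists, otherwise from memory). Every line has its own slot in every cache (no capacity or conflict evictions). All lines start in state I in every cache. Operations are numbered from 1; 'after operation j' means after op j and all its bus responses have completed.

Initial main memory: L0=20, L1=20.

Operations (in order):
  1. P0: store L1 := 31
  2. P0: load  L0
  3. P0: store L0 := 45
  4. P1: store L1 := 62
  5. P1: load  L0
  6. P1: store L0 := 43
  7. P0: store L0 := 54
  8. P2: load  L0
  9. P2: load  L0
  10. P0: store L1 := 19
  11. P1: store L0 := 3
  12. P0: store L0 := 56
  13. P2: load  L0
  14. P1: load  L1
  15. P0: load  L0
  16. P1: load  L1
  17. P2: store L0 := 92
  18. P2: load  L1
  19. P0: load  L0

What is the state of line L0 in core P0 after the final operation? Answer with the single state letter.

  op1 P0: store L1 := 31 → M/I/I on L1; bus BusRdX; mem=20
  op2 P0: load  L0 → E/I/I on L0; bus BusRd; mem=20
  op3 P0: store L0 := 45 → M/I/I on L0; bus (none); mem=20
  op4 P1: store L1 := 62 → I/M/I on L1; bus BusRdX Flush; mem=31
  op5 P1: load  L0 → S/S/I on L0; bus BusRd Flush; mem=45
  op6 P1: store L0 := 43 → I/M/I on L0; bus BusUpgr; mem=45
  op7 P0: store L0 := 54 → M/I/I on L0; bus BusRdX Flush; mem=43
  op8 P2: load  L0 → S/I/S on L0; bus BusRd Flush; mem=54
  op9 P2: load  L0 → S/I/S on L0; bus (none); mem=54
  op10 P0: store L1 := 19 → M/I/I on L1; bus BusRdX Flush; mem=62
  op11 P1: store L0 := 3 → I/M/I on L0; bus BusRdX; mem=54
  op12 P0: store L0 := 56 → M/I/I on L0; bus BusRdX Flush; mem=3
  op13 P2: load  L0 → S/I/S on L0; bus BusRd Flush; mem=56
  op14 P1: load  L1 → S/S/I on L1; bus BusRd Flush; mem=19
  op15 P0: load  L0 → S/I/S on L0; bus (none); mem=56
  op16 P1: load  L1 → S/S/I on L1; bus (none); mem=19
  op17 P2: store L0 := 92 → I/I/M on L0; bus BusUpgr; mem=56
  op18 P2: load  L1 → S/S/S on L1; bus BusRd; mem=19
  op19 P0: load  L0 → S/I/S on L0; bus BusRd Flush; mem=92

state = S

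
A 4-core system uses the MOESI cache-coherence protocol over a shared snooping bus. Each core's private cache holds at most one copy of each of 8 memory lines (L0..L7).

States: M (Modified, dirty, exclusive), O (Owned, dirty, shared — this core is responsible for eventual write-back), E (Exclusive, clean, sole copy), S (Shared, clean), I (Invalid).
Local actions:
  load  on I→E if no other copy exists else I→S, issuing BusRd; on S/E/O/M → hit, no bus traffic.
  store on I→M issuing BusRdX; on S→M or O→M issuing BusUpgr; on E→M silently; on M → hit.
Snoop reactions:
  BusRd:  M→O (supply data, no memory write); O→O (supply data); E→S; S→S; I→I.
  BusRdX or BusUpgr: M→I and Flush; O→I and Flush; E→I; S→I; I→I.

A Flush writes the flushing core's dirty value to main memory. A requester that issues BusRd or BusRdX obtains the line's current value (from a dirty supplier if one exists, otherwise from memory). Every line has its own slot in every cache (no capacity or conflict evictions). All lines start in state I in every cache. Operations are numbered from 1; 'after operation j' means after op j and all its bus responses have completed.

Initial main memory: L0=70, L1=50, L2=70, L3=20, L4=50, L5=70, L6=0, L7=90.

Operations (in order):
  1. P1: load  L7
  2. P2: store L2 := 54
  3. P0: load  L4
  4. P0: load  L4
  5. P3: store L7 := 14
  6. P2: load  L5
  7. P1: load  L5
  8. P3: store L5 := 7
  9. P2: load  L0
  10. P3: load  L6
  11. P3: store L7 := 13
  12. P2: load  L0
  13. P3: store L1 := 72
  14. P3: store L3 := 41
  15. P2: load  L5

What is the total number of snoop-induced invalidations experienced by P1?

step 1: P1: load  L7  ⟶  IEII  (L7)  txn=BusRd  M[L7]=90
step 2: P2: store L2 := 54  ⟶  IIMI  (L2)  txn=BusRdX  M[L2]=70
step 3: P0: load  L4  ⟶  EIII  (L4)  txn=BusRd  M[L4]=50
step 4: P0: load  L4  ⟶  EIII  (L4)  txn=∅  M[L4]=50
step 5: P3: store L7 := 14  ⟶  IIIM  (L7)  txn=BusRdX  M[L7]=90
step 6: P2: load  L5  ⟶  IIEI  (L5)  txn=BusRd  M[L5]=70
step 7: P1: load  L5  ⟶  ISSI  (L5)  txn=BusRd  M[L5]=70
step 8: P3: store L5 := 7  ⟶  IIIM  (L5)  txn=BusRdX  M[L5]=70
step 9: P2: load  L0  ⟶  IIEI  (L0)  txn=BusRd  M[L0]=70
step 10: P3: load  L6  ⟶  IIIE  (L6)  txn=BusRd  M[L6]=0
step 11: P3: store L7 := 13  ⟶  IIIM  (L7)  txn=∅  M[L7]=90
step 12: P2: load  L0  ⟶  IIEI  (L0)  txn=∅  M[L0]=70
step 13: P3: store L1 := 72  ⟶  IIIM  (L1)  txn=BusRdX  M[L1]=50
step 14: P3: store L3 := 41  ⟶  IIIM  (L3)  txn=BusRdX  M[L3]=20
step 15: P2: load  L5  ⟶  IISO  (L5)  txn=BusRd  M[L5]=70

invalidations = 2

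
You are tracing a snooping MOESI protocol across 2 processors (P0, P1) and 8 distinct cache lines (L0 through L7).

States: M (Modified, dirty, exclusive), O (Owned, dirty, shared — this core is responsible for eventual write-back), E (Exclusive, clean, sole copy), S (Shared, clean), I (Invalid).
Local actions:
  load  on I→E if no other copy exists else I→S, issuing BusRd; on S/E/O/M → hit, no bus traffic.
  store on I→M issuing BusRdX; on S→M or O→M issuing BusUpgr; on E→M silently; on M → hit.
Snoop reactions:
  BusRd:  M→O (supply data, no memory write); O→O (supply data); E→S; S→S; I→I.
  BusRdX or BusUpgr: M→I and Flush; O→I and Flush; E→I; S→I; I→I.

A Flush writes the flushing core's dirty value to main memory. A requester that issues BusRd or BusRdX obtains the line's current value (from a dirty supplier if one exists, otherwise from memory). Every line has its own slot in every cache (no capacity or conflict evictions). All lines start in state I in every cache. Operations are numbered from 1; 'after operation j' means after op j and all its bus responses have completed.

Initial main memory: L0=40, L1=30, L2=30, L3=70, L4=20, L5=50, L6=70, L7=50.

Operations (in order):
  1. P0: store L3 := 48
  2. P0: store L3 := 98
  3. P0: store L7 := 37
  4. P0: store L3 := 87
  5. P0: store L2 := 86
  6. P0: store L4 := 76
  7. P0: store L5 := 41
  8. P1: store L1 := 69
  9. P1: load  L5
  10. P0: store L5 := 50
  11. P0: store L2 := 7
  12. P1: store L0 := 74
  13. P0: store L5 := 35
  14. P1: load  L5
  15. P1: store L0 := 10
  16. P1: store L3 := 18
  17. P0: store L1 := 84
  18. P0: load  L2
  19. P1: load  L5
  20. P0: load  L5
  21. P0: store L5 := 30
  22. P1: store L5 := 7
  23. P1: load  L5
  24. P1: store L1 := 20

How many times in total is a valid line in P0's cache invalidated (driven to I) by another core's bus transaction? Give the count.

invalidations = 3

[1] P0: store L3 := 48 | P0:M(48), P1:I | bus: BusRdX
[2] P0: store L3 := 98 | P0:M(98), P1:I | bus: none
[3] P0: store L7 := 37 | P0:M(37), P1:I | bus: BusRdX
[4] P0: store L3 := 87 | P0:M(87), P1:I | bus: none
[5] P0: store L2 := 86 | P0:M(86), P1:I | bus: BusRdX
[6] P0: store L4 := 76 | P0:M(76), P1:I | bus: BusRdX
[7] P0: store L5 := 41 | P0:M(41), P1:I | bus: BusRdX
[8] P1: store L1 := 69 | P0:I, P1:M(69) | bus: BusRdX
[9] P1: load  L5 | P0:O(41), P1:S(41) | bus: BusRd
[10] P0: store L5 := 50 | P0:M(50), P1:I | bus: BusUpgr
[11] P0: store L2 := 7 | P0:M(7), P1:I | bus: none
[12] P1: store L0 := 74 | P0:I, P1:M(74) | bus: BusRdX
[13] P0: store L5 := 35 | P0:M(35), P1:I | bus: none
[14] P1: load  L5 | P0:O(35), P1:S(35) | bus: BusRd
[15] P1: store L0 := 10 | P0:I, P1:M(10) | bus: none
[16] P1: store L3 := 18 | P0:I, P1:M(18) | bus: BusRdX,Flush
[17] P0: store L1 := 84 | P0:M(84), P1:I | bus: BusRdX,Flush
[18] P0: load  L2 | P0:M(7), P1:I | bus: none
[19] P1: load  L5 | P0:O(35), P1:S(35) | bus: none
[20] P0: load  L5 | P0:O(35), P1:S(35) | bus: none
[21] P0: store L5 := 30 | P0:M(30), P1:I | bus: BusUpgr
[22] P1: store L5 := 7 | P0:I, P1:M(7) | bus: BusRdX,Flush
[23] P1: load  L5 | P0:I, P1:M(7) | bus: none
[24] P1: store L1 := 20 | P0:I, P1:M(20) | bus: BusRdX,Flush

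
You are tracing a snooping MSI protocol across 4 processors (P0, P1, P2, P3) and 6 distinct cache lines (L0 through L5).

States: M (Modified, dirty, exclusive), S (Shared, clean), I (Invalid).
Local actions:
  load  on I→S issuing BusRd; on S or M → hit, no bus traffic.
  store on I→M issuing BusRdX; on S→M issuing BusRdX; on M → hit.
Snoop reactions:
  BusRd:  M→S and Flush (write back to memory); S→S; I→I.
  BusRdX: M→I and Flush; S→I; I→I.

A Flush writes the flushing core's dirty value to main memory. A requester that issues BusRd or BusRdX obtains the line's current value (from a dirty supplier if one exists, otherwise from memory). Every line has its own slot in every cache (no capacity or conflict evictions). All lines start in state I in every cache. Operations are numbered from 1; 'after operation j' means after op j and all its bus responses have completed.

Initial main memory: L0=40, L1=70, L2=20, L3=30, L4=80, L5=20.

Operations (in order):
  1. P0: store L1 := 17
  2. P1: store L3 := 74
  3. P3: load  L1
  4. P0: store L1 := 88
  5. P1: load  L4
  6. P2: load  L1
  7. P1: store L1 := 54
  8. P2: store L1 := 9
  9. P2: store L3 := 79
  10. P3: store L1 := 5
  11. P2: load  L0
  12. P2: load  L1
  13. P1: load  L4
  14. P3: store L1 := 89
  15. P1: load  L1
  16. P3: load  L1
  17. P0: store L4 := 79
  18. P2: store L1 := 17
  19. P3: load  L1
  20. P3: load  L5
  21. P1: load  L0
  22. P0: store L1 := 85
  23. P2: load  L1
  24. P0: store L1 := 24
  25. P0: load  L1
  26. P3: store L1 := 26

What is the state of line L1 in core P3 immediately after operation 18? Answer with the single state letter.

1. P0: store L1 := 17  bus=[BusRdX]  L1: P0=M P1=I P2=I P3=I  mem[L1]=70
2. P1: store L3 := 74  bus=[BusRdX]  L3: P0=I P1=M P2=I P3=I  mem[L3]=30
3. P3: load  L1  bus=[BusRd,Flush]  L1: P0=S P1=I P2=I P3=S  mem[L1]=17
4. P0: store L1 := 88  bus=[BusRdX]  L1: P0=M P1=I P2=I P3=I  mem[L1]=17
5. P1: load  L4  bus=[BusRd]  L4: P0=I P1=S P2=I P3=I  mem[L4]=80
6. P2: load  L1  bus=[BusRd,Flush]  L1: P0=S P1=I P2=S P3=I  mem[L1]=88
7. P1: store L1 := 54  bus=[BusRdX]  L1: P0=I P1=M P2=I P3=I  mem[L1]=88
8. P2: store L1 := 9  bus=[BusRdX,Flush]  L1: P0=I P1=I P2=M P3=I  mem[L1]=54
9. P2: store L3 := 79  bus=[BusRdX,Flush]  L3: P0=I P1=I P2=M P3=I  mem[L3]=74
10. P3: store L1 := 5  bus=[BusRdX,Flush]  L1: P0=I P1=I P2=I P3=M  mem[L1]=9
11. P2: load  L0  bus=[BusRd]  L0: P0=I P1=I P2=S P3=I  mem[L0]=40
12. P2: load  L1  bus=[BusRd,Flush]  L1: P0=I P1=I P2=S P3=S  mem[L1]=5
13. P1: load  L4  bus=[-]  L4: P0=I P1=S P2=I P3=I  mem[L4]=80
14. P3: store L1 := 89  bus=[BusRdX]  L1: P0=I P1=I P2=I P3=M  mem[L1]=5
15. P1: load  L1  bus=[BusRd,Flush]  L1: P0=I P1=S P2=I P3=S  mem[L1]=89
16. P3: load  L1  bus=[-]  L1: P0=I P1=S P2=I P3=S  mem[L1]=89
17. P0: store L4 := 79  bus=[BusRdX]  L4: P0=M P1=I P2=I P3=I  mem[L4]=80
18. P2: store L1 := 17  bus=[BusRdX]  L1: P0=I P1=I P2=M P3=I  mem[L1]=89
19. P3: load  L1  bus=[BusRd,Flush]  L1: P0=I P1=I P2=S P3=S  mem[L1]=17
20. P3: load  L5  bus=[BusRd]  L5: P0=I P1=I P2=I P3=S  mem[L5]=20
21. P1: load  L0  bus=[BusRd]  L0: P0=I P1=S P2=S P3=I  mem[L0]=40
22. P0: store L1 := 85  bus=[BusRdX]  L1: P0=M P1=I P2=I P3=I  mem[L1]=17
23. P2: load  L1  bus=[BusRd,Flush]  L1: P0=S P1=I P2=S P3=I  mem[L1]=85
24. P0: store L1 := 24  bus=[BusRdX]  L1: P0=M P1=I P2=I P3=I  mem[L1]=85
25. P0: load  L1  bus=[-]  L1: P0=M P1=I P2=I P3=I  mem[L1]=85
26. P3: store L1 := 26  bus=[BusRdX,Flush]  L1: P0=I P1=I P2=I P3=M  mem[L1]=24

state = I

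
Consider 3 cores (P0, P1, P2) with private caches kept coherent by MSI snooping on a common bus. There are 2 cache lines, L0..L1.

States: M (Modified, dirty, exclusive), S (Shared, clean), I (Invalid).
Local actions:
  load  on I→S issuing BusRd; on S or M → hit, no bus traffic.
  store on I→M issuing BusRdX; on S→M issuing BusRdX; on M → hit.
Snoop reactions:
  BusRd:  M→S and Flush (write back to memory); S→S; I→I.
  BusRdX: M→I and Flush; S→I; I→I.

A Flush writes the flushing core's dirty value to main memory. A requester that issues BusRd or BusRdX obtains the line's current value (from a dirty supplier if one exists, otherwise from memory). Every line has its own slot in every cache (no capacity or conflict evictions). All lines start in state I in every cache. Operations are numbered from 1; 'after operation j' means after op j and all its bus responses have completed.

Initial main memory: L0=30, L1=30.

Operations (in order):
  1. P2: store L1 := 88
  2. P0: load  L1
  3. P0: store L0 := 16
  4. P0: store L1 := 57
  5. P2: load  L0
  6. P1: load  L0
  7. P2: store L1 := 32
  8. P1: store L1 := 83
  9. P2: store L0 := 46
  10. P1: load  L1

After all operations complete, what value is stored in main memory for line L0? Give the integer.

step 1: P2: store L1 := 88  ⟶  IIM  (L1)  txn=BusRdX  M[L1]=30
step 2: P0: load  L1  ⟶  SIS  (L1)  txn=BusRd+Flush  M[L1]=88
step 3: P0: store L0 := 16  ⟶  MII  (L0)  txn=BusRdX  M[L0]=30
step 4: P0: store L1 := 57  ⟶  MII  (L1)  txn=BusRdX  M[L1]=88
step 5: P2: load  L0  ⟶  SIS  (L0)  txn=BusRd+Flush  M[L0]=16
step 6: P1: load  L0  ⟶  SSS  (L0)  txn=BusRd  M[L0]=16
step 7: P2: store L1 := 32  ⟶  IIM  (L1)  txn=BusRdX+Flush  M[L1]=57
step 8: P1: store L1 := 83  ⟶  IMI  (L1)  txn=BusRdX+Flush  M[L1]=32
step 9: P2: store L0 := 46  ⟶  IIM  (L0)  txn=BusRdX  M[L0]=16
step 10: P1: load  L1  ⟶  IMI  (L1)  txn=∅  M[L1]=32

memory[L0] = 16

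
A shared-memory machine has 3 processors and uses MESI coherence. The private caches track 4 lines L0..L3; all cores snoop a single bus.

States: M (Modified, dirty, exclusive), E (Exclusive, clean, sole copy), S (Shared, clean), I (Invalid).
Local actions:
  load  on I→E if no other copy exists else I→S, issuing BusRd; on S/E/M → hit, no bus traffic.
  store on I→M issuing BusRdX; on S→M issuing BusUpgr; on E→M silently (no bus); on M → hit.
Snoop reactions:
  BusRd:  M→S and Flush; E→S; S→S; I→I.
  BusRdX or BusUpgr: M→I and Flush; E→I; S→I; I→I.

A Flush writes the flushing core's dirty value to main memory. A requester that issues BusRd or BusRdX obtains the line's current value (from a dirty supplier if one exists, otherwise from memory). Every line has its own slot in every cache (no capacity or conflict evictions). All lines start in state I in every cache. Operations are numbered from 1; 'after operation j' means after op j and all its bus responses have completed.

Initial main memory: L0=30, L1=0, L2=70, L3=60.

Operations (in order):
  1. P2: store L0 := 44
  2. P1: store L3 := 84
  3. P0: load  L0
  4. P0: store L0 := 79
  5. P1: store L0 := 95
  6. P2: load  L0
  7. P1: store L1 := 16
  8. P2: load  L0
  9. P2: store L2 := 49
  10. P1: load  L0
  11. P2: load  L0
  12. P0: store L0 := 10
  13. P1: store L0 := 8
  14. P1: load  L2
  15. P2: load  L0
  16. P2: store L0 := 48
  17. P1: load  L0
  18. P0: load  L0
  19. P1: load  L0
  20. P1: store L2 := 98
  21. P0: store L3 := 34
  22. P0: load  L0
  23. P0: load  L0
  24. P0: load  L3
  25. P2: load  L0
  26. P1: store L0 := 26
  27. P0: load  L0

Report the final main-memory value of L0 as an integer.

memory[L0] = 26

step 1: P2: store L0 := 44  ⟶  IIM  (L0)  txn=BusRdX  M[L0]=30
step 2: P1: store L3 := 84  ⟶  IMI  (L3)  txn=BusRdX  M[L3]=60
step 3: P0: load  L0  ⟶  SIS  (L0)  txn=BusRd+Flush  M[L0]=44
step 4: P0: store L0 := 79  ⟶  MII  (L0)  txn=BusUpgr  M[L0]=44
step 5: P1: store L0 := 95  ⟶  IMI  (L0)  txn=BusRdX+Flush  M[L0]=79
step 6: P2: load  L0  ⟶  ISS  (L0)  txn=BusRd+Flush  M[L0]=95
step 7: P1: store L1 := 16  ⟶  IMI  (L1)  txn=BusRdX  M[L1]=0
step 8: P2: load  L0  ⟶  ISS  (L0)  txn=∅  M[L0]=95
step 9: P2: store L2 := 49  ⟶  IIM  (L2)  txn=BusRdX  M[L2]=70
step 10: P1: load  L0  ⟶  ISS  (L0)  txn=∅  M[L0]=95
step 11: P2: load  L0  ⟶  ISS  (L0)  txn=∅  M[L0]=95
step 12: P0: store L0 := 10  ⟶  MII  (L0)  txn=BusRdX  M[L0]=95
step 13: P1: store L0 := 8  ⟶  IMI  (L0)  txn=BusRdX+Flush  M[L0]=10
step 14: P1: load  L2  ⟶  ISS  (L2)  txn=BusRd+Flush  M[L2]=49
step 15: P2: load  L0  ⟶  ISS  (L0)  txn=BusRd+Flush  M[L0]=8
step 16: P2: store L0 := 48  ⟶  IIM  (L0)  txn=BusUpgr  M[L0]=8
step 17: P1: load  L0  ⟶  ISS  (L0)  txn=BusRd+Flush  M[L0]=48
step 18: P0: load  L0  ⟶  SSS  (L0)  txn=BusRd  M[L0]=48
step 19: P1: load  L0  ⟶  SSS  (L0)  txn=∅  M[L0]=48
step 20: P1: store L2 := 98  ⟶  IMI  (L2)  txn=BusUpgr  M[L2]=49
step 21: P0: store L3 := 34  ⟶  MII  (L3)  txn=BusRdX+Flush  M[L3]=84
step 22: P0: load  L0  ⟶  SSS  (L0)  txn=∅  M[L0]=48
step 23: P0: load  L0  ⟶  SSS  (L0)  txn=∅  M[L0]=48
step 24: P0: load  L3  ⟶  MII  (L3)  txn=∅  M[L3]=84
step 25: P2: load  L0  ⟶  SSS  (L0)  txn=∅  M[L0]=48
step 26: P1: store L0 := 26  ⟶  IMI  (L0)  txn=BusUpgr  M[L0]=48
step 27: P0: load  L0  ⟶  SSI  (L0)  txn=BusRd+Flush  M[L0]=26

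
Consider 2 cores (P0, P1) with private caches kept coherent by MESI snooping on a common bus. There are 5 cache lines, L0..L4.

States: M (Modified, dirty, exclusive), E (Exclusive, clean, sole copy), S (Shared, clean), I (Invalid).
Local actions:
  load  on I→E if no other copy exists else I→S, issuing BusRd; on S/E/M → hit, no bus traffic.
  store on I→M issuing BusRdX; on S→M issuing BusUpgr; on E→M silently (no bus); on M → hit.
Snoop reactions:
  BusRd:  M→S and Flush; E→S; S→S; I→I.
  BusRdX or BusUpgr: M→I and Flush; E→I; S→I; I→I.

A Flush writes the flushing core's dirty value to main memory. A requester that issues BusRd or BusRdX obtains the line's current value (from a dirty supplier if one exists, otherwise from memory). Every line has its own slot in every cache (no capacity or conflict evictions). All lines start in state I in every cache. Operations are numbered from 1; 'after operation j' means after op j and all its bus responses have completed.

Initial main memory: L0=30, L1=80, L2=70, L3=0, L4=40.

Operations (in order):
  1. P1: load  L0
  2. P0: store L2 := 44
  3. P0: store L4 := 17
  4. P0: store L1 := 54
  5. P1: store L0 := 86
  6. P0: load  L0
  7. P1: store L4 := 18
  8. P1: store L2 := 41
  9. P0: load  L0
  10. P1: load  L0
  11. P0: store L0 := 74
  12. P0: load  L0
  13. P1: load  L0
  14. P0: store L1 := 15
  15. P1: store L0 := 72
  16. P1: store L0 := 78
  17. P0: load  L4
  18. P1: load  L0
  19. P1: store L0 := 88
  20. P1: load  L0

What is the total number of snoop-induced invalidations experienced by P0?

[1] P1: load  L0 | P0:I, P1:E(30) | bus: BusRd
[2] P0: store L2 := 44 | P0:M(44), P1:I | bus: BusRdX
[3] P0: store L4 := 17 | P0:M(17), P1:I | bus: BusRdX
[4] P0: store L1 := 54 | P0:M(54), P1:I | bus: BusRdX
[5] P1: store L0 := 86 | P0:I, P1:M(86) | bus: none
[6] P0: load  L0 | P0:S(86), P1:S(86) | bus: BusRd,Flush
[7] P1: store L4 := 18 | P0:I, P1:M(18) | bus: BusRdX,Flush
[8] P1: store L2 := 41 | P0:I, P1:M(41) | bus: BusRdX,Flush
[9] P0: load  L0 | P0:S(86), P1:S(86) | bus: none
[10] P1: load  L0 | P0:S(86), P1:S(86) | bus: none
[11] P0: store L0 := 74 | P0:M(74), P1:I | bus: BusUpgr
[12] P0: load  L0 | P0:M(74), P1:I | bus: none
[13] P1: load  L0 | P0:S(74), P1:S(74) | bus: BusRd,Flush
[14] P0: store L1 := 15 | P0:M(15), P1:I | bus: none
[15] P1: store L0 := 72 | P0:I, P1:M(72) | bus: BusUpgr
[16] P1: store L0 := 78 | P0:I, P1:M(78) | bus: none
[17] P0: load  L4 | P0:S(18), P1:S(18) | bus: BusRd,Flush
[18] P1: load  L0 | P0:I, P1:M(78) | bus: none
[19] P1: store L0 := 88 | P0:I, P1:M(88) | bus: none
[20] P1: load  L0 | P0:I, P1:M(88) | bus: none

invalidations = 3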